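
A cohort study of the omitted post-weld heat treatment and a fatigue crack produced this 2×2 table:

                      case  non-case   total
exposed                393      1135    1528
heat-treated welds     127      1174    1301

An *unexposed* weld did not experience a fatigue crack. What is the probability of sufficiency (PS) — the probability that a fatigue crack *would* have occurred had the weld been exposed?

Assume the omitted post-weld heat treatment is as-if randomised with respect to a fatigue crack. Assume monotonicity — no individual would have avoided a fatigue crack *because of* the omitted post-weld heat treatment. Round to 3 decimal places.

p₁ = P(outcome | exposed) = 393/1528 = 0.2572
p₀ = P(outcome | unexposed) = 127/1301 = 0.097617
Under exogeneity and monotonicity, PS = (p₁ − p₀) / (1 − p₀).
PS = (0.2572 − 0.097617) / (1 − 0.097617) = 0.15958 / 0.90238 ≈ 0.1768

PS ≈ 0.177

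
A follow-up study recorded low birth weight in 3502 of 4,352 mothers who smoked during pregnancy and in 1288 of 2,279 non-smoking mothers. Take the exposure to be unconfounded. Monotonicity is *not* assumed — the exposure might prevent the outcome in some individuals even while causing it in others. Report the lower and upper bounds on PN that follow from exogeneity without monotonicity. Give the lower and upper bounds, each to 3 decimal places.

0.298 ≤ PN ≤ 0.540

p₁ = P(outcome | exposed) = 3502/4352 = 0.80469
p₀ = P(outcome | unexposed) = 1288/2279 = 0.56516
Under exogeneity alone the bounds on PN are max{0,(p₁−p₀)/p₁} ≤ PN ≤ min{1,(1−p₀)/p₁}.
  lower = (p₁ − p₀)/p₁ = 0.23953 / 0.80469 ≈ 0.2977
  upper = min{1, (1 − p₀)/p₁} = 0.43484 / 0.80469 ≈ 0.5404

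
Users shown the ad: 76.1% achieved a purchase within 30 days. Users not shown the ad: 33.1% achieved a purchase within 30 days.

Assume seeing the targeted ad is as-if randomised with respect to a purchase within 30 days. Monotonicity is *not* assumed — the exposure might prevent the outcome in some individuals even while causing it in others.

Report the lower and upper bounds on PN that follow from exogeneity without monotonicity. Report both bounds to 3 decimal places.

0.565 ≤ PN ≤ 0.879

p₁ = 0.761, p₀ = 0.331.
Under exogeneity alone the bounds on PN are max{0,(p₁−p₀)/p₁} ≤ PN ≤ min{1,(1−p₀)/p₁}.
  lower = (p₁ − p₀)/p₁ = 0.43 / 0.761 ≈ 0.5650
  upper = min{1, (1 − p₀)/p₁} = 0.669 / 0.761 ≈ 0.8791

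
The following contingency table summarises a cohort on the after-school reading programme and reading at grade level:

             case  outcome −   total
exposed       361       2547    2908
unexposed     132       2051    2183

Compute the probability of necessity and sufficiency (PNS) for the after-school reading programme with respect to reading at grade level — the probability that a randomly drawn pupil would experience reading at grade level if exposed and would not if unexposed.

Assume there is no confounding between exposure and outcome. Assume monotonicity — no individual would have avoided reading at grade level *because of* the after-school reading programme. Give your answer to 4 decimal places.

p₁ = P(outcome | exposed) = 361/2908 = 0.12414
p₀ = P(outcome | unexposed) = 132/2183 = 0.060467
Under exogeneity and monotonicity, PNS = p₁ − p₀.
PNS = 0.12414 − 0.060467 = 0.063673

PNS ≈ 0.0637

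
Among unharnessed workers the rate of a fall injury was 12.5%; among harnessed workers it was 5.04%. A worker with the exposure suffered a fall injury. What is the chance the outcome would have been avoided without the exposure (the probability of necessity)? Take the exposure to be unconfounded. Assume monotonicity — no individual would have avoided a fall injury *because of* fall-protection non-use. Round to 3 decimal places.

p₁ = 0.125, p₀ = 0.0504.
Under exogeneity and monotonicity, PN = (p₁ − p₀) / p₁.
PN = (0.125 − 0.0504) / 0.125 = 0.0746 / 0.125 ≈ 0.5968

PN ≈ 0.597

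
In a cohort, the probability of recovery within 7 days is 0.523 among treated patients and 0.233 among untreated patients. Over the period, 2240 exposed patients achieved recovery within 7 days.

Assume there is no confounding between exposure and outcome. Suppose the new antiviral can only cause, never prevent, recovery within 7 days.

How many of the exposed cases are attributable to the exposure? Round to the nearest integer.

Let p₁ = 0.523, p₀ = 0.233.
PN = (p₁ − p₀)/p₁ = (0.523 − 0.233) / 0.523 ≈ 0.55449.
Attributable cases ≈ PN × (exposed cases) = 0.55449 × 2240 ≈ 1242.07.

about 1242 cases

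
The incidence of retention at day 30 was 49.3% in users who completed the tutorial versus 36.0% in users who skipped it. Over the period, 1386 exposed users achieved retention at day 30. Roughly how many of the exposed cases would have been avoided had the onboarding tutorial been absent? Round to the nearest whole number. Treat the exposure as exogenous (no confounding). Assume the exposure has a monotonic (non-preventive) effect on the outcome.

p₁ = 0.493, p₀ = 0.36.
PN = (p₁ − p₀)/p₁ = (0.493 − 0.36) / 0.493 ≈ 0.26978.
Attributable cases ≈ PN × (exposed cases) = 0.26978 × 1386 ≈ 373.91.

about 374 cases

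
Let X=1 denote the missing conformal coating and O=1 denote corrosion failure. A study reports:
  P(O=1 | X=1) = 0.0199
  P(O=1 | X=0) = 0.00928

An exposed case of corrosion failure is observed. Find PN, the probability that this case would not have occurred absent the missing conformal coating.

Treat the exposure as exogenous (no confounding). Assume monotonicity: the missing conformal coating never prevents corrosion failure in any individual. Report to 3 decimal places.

Let p₁ = 0.0199, p₀ = 0.00928.
Under exogeneity and monotonicity, PN = (p₁ − p₀) / p₁.
PN = (0.0199 − 0.00928) / 0.0199 = 0.01062 / 0.0199 ≈ 0.5337

PN ≈ 0.534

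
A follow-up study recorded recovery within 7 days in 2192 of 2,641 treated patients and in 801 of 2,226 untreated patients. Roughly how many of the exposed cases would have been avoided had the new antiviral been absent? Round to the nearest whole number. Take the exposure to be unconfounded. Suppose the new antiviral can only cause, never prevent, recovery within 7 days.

about 1242 cases

p₁ = P(outcome | exposed) = 2192/2641 = 0.82999
p₀ = P(outcome | unexposed) = 801/2226 = 0.35984
PN = (p₁ − p₀)/p₁ = (0.82999 − 0.35984) / 0.82999 ≈ 0.56645.
Attributable cases ≈ PN × (exposed cases) = 0.56645 × 2192 ≈ 1241.67.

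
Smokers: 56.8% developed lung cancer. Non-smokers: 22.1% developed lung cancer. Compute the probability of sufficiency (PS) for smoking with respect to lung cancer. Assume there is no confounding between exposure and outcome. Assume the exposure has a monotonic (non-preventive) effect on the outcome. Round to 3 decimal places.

PS ≈ 0.445

p₁ = 0.568, p₀ = 0.221.
Under exogeneity and monotonicity, PS = (p₁ − p₀) / (1 − p₀).
PS = (0.568 − 0.221) / (1 − 0.221) = 0.347 / 0.779 ≈ 0.4454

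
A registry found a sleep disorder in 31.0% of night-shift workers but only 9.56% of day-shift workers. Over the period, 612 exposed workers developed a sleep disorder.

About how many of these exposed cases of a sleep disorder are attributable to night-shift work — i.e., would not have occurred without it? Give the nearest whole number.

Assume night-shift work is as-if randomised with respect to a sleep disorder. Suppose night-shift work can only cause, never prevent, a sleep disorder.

p₁ = 0.31, p₀ = 0.0956.
PN = (p₁ − p₀)/p₁ = (0.31 − 0.0956) / 0.31 ≈ 0.69161.
Attributable cases ≈ PN × (exposed cases) = 0.69161 × 612 ≈ 423.27.

about 423 cases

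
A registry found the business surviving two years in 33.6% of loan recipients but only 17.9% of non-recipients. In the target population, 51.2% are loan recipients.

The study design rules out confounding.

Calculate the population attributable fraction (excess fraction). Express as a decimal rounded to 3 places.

p₁ = 0.336, p₀ = 0.179.
Overall risk P(Y=1) = π·p₁ + (1−π)·p₀ = 0.512×0.336 + 0.488×0.179 = 0.25938.
Under exogeneity, PAF = [P(Y=1) − p₀] / P(Y=1).
PAF = (0.25938 − 0.179) / 0.25938 ≈ 0.3099

PAF ≈ 0.310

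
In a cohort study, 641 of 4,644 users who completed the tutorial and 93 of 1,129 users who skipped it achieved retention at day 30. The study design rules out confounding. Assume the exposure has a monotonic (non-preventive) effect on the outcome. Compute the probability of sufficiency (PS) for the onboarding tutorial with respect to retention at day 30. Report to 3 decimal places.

PS ≈ 0.061

p₁ = P(outcome | exposed) = 641/4644 = 0.13803
p₀ = P(outcome | unexposed) = 93/1129 = 0.082374
Under exogeneity and monotonicity, PS = (p₁ − p₀) / (1 − p₀).
PS = (0.13803 − 0.082374) / (1 − 0.082374) = 0.055654 / 0.91763 ≈ 0.0606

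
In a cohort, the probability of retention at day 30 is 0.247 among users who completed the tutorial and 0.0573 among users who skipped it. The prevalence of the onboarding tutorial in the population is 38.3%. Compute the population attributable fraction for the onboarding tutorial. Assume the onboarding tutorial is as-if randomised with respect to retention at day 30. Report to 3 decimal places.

PAF ≈ 0.559

Let p₁ = 0.247, p₀ = 0.0573.
Overall risk P(Y=1) = π·p₁ + (1−π)·p₀ = 0.383×0.247 + 0.617×0.0573 = 0.12996.
Under exogeneity, PAF = [P(Y=1) − p₀] / P(Y=1).
PAF = (0.12996 − 0.0573) / 0.12996 ≈ 0.5591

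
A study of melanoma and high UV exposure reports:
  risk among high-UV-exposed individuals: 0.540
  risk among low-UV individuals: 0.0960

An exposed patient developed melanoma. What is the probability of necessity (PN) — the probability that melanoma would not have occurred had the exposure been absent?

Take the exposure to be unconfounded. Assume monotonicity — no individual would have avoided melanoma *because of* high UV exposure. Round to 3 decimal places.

PN ≈ 0.822

Let p₁ = 0.54, p₀ = 0.096.
Under exogeneity and monotonicity, PN = (p₁ − p₀) / p₁.
PN = (0.54 − 0.096) / 0.54 = 0.444 / 0.54 ≈ 0.8222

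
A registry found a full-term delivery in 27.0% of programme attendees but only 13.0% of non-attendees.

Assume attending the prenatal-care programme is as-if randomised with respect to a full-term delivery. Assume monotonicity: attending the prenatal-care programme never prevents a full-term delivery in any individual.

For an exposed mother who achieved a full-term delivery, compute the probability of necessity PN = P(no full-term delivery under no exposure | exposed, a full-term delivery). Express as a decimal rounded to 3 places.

p₁ = 0.27, p₀ = 0.13.
Under exogeneity and monotonicity, PN = (p₁ − p₀) / p₁.
PN = (0.27 − 0.13) / 0.27 = 0.14 / 0.27 ≈ 0.5185

PN ≈ 0.519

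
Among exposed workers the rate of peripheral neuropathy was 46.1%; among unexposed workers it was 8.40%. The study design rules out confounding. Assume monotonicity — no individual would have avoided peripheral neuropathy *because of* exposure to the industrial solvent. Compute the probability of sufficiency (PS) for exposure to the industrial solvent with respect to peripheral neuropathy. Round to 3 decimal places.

p₁ = 0.461, p₀ = 0.084.
Under exogeneity and monotonicity, PS = (p₁ − p₀) / (1 − p₀).
PS = (0.461 − 0.084) / (1 − 0.084) = 0.377 / 0.916 ≈ 0.4116

PS ≈ 0.412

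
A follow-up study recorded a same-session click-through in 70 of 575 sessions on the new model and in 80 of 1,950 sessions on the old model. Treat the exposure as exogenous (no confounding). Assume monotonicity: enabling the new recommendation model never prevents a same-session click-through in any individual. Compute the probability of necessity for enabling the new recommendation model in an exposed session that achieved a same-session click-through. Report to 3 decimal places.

p₁ = P(outcome | exposed) = 70/575 = 0.12174
p₀ = P(outcome | unexposed) = 80/1950 = 0.041026
Under exogeneity and monotonicity, PN = (p₁ − p₀) / p₁.
PN = (0.12174 − 0.041026) / 0.12174 = 0.080713 / 0.12174 ≈ 0.6630

PN ≈ 0.663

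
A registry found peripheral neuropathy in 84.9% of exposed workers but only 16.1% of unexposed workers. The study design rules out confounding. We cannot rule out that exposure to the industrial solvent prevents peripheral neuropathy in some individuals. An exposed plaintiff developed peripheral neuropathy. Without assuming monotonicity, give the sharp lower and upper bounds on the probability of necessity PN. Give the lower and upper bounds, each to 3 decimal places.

0.810 ≤ PN ≤ 0.988

p₁ = 0.849, p₀ = 0.161.
Under exogeneity alone the bounds on PN are max{0,(p₁−p₀)/p₁} ≤ PN ≤ min{1,(1−p₀)/p₁}.
  lower = (p₁ − p₀)/p₁ = 0.688 / 0.849 ≈ 0.8104
  upper = min{1, (1 − p₀)/p₁} = 0.839 / 0.849 ≈ 0.9882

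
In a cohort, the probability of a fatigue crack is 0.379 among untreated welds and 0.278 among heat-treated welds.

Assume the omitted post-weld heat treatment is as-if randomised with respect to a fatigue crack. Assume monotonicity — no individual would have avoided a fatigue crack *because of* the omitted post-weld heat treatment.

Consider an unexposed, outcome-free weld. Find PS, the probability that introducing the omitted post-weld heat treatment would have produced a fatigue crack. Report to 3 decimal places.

PS ≈ 0.140

Let p₁ = 0.379, p₀ = 0.278.
Under exogeneity and monotonicity, PS = (p₁ − p₀) / (1 − p₀).
PS = (0.379 − 0.278) / (1 − 0.278) = 0.101 / 0.722 ≈ 0.1399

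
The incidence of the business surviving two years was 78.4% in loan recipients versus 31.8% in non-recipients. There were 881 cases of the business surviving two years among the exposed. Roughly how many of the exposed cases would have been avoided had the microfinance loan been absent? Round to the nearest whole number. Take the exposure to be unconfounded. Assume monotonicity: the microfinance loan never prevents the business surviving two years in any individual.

about 524 cases

p₁ = 0.784, p₀ = 0.318.
PN = (p₁ − p₀)/p₁ = (0.784 − 0.318) / 0.784 ≈ 0.59439.
Attributable cases ≈ PN × (exposed cases) = 0.59439 × 881 ≈ 523.66.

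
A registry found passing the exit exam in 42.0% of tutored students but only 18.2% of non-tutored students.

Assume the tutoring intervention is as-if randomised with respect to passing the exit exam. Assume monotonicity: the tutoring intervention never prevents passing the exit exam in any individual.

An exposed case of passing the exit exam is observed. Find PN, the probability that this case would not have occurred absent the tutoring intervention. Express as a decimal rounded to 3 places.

PN ≈ 0.567

p₁ = 0.42, p₀ = 0.182.
Under exogeneity and monotonicity, PN = (p₁ − p₀) / p₁.
PN = (0.42 − 0.182) / 0.42 = 0.238 / 0.42 ≈ 0.5667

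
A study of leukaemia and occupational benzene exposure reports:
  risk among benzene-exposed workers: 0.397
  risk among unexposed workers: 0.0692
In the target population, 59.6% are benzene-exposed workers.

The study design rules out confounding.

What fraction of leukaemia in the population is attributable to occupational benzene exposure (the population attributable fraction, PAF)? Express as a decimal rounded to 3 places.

Let p₁ = 0.397, p₀ = 0.0692.
Overall risk P(Y=1) = π·p₁ + (1−π)·p₀ = 0.596×0.397 + 0.404×0.0692 = 0.26457.
Under exogeneity, PAF = [P(Y=1) − p₀] / P(Y=1).
PAF = (0.26457 − 0.0692) / 0.26457 ≈ 0.7384

PAF ≈ 0.738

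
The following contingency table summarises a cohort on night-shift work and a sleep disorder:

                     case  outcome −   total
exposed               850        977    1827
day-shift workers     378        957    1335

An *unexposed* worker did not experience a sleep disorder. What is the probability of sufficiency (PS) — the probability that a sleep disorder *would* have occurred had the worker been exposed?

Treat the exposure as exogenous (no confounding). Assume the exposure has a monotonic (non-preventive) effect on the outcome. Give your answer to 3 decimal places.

p₁ = P(outcome | exposed) = 850/1827 = 0.46524
p₀ = P(outcome | unexposed) = 378/1335 = 0.28315
Under exogeneity and monotonicity, PS = (p₁ − p₀) / (1 − p₀).
PS = (0.46524 − 0.28315) / (1 − 0.28315) = 0.1821 / 0.71685 ≈ 0.2540

PS ≈ 0.254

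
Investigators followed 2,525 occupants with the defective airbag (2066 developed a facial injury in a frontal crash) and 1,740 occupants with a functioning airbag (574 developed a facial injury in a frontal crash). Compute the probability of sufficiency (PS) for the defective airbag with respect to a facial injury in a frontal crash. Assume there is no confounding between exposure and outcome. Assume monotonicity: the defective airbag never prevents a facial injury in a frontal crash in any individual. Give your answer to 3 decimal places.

p₁ = P(outcome | exposed) = 2066/2525 = 0.81822
p₀ = P(outcome | unexposed) = 574/1740 = 0.32989
Under exogeneity and monotonicity, PS = (p₁ − p₀) / (1 − p₀).
PS = (0.81822 − 0.32989) / (1 − 0.32989) = 0.48833 / 0.67011 ≈ 0.7287

PS ≈ 0.729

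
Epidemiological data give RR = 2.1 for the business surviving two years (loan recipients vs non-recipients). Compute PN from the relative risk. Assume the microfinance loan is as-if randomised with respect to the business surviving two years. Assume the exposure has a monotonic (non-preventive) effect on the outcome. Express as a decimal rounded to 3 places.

Under exogeneity and monotonicity, PN = (RR − 1) / RR = 1 − 1/RR.
PN = (2.1 − 1) / 2.1 = 1.1 / 2.1 ≈ 0.5238

PN ≈ 0.524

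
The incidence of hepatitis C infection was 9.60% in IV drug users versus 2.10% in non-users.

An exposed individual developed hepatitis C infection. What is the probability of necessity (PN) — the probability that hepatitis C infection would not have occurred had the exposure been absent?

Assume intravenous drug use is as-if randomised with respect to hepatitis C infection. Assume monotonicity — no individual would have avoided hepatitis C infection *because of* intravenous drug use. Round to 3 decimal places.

p₁ = 0.096, p₀ = 0.021.
Under exogeneity and monotonicity, PN = (p₁ − p₀) / p₁.
PN = (0.096 − 0.021) / 0.096 = 0.075 / 0.096 ≈ 0.7812

PN ≈ 0.781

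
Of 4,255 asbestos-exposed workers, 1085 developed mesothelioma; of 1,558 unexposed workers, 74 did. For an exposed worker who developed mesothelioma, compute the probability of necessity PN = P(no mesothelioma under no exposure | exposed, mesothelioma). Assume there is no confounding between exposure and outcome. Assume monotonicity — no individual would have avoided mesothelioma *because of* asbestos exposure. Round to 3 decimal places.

PN ≈ 0.814

p₁ = P(outcome | exposed) = 1085/4255 = 0.25499
p₀ = P(outcome | unexposed) = 74/1558 = 0.047497
Under exogeneity and monotonicity, PN = (p₁ − p₀) / p₁.
PN = (0.25499 − 0.047497) / 0.25499 = 0.2075 / 0.25499 ≈ 0.8137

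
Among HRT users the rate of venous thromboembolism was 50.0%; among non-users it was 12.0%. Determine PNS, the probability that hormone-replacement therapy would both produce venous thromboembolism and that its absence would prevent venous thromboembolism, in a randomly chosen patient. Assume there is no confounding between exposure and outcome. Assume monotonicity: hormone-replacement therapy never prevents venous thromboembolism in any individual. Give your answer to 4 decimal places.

PNS ≈ 0.3800

p₁ = 0.5, p₀ = 0.12.
Under exogeneity and monotonicity, PNS = p₁ − p₀.
PNS = 0.5 − 0.12 = 0.38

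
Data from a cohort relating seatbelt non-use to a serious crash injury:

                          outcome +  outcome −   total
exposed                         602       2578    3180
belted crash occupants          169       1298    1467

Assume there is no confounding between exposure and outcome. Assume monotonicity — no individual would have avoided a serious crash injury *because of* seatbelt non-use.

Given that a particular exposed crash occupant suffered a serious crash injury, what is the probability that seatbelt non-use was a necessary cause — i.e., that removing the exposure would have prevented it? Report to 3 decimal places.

p₁ = P(outcome | exposed) = 602/3180 = 0.18931
p₀ = P(outcome | unexposed) = 169/1467 = 0.1152
Under exogeneity and monotonicity, PN = (p₁ − p₀)/p₁.
PN = (0.18931 − 0.1152) / 0.18931 ≈ 0.3915

PN ≈ 0.391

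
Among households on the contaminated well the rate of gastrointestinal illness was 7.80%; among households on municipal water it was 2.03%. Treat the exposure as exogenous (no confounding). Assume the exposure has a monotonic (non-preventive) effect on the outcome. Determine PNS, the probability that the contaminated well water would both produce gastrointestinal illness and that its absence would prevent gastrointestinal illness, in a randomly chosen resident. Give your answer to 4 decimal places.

p₁ = 0.078, p₀ = 0.0203.
Under exogeneity and monotonicity, PNS = p₁ − p₀.
PNS = 0.078 − 0.0203 = 0.0577

PNS ≈ 0.0577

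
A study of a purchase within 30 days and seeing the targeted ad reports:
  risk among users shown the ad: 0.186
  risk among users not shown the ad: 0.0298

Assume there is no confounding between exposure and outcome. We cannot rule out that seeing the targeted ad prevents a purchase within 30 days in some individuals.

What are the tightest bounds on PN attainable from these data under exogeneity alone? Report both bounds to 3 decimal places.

Let p₁ = 0.186, p₀ = 0.0298.
Under exogeneity alone the bounds on PN are max{0,(p₁−p₀)/p₁} ≤ PN ≤ min{1,(1−p₀)/p₁}.
  lower = (p₁ − p₀)/p₁ = 0.1562 / 0.186 ≈ 0.8398
  upper = min{1, (1 − p₀)/p₁} = 0.9702 / 0.186 ≈ 5.2161 → capped at 1

0.840 ≤ PN ≤ 1.000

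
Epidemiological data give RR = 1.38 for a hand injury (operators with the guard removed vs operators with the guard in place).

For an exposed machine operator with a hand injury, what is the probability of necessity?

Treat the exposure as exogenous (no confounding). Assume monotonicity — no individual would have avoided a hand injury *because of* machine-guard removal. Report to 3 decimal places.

PN ≈ 0.275

Under exogeneity and monotonicity, PN = (RR − 1) / RR = 1 − 1/RR.
PN = (1.38 − 1) / 1.38 = 0.38 / 1.38 ≈ 0.2754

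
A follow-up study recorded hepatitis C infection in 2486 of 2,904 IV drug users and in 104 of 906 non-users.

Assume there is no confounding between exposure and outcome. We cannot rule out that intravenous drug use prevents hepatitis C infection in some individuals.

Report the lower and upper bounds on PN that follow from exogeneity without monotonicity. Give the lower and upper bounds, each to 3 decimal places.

p₁ = P(outcome | exposed) = 2486/2904 = 0.85606
p₀ = P(outcome | unexposed) = 104/906 = 0.11479
Under exogeneity alone the bounds on PN are max{0,(p₁−p₀)/p₁} ≤ PN ≤ min{1,(1−p₀)/p₁}.
  lower = (p₁ − p₀)/p₁ = 0.74127 / 0.85606 ≈ 0.8659
  upper = min{1, (1 − p₀)/p₁} = 0.88521 / 0.85606 ≈ 1.0341 → capped at 1

0.866 ≤ PN ≤ 1.000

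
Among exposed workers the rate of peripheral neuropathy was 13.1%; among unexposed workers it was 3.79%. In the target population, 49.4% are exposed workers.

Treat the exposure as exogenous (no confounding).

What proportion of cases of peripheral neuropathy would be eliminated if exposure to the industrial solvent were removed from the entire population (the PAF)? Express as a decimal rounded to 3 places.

p₁ = 0.131, p₀ = 0.0379.
Overall risk P(Y=1) = π·p₁ + (1−π)·p₀ = 0.494×0.131 + 0.506×0.0379 = 0.083891.
Under exogeneity, PAF = [P(Y=1) − p₀] / P(Y=1).
PAF = (0.083891 − 0.0379) / 0.083891 ≈ 0.5482

PAF ≈ 0.548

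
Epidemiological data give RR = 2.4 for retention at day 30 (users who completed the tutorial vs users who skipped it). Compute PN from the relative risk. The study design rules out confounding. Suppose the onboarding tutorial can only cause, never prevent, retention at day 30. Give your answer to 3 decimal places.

PN ≈ 0.583

Under exogeneity and monotonicity, PN = (RR − 1) / RR = 1 − 1/RR.
PN = (2.4 − 1) / 2.4 = 1.4 / 2.4 ≈ 0.5833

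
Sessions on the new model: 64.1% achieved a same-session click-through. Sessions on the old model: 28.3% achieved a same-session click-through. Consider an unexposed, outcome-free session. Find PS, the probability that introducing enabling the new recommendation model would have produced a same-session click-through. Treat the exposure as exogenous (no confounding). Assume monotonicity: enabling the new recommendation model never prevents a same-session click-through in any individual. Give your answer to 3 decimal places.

p₁ = 0.641, p₀ = 0.283.
Under exogeneity and monotonicity, PS = (p₁ − p₀) / (1 − p₀).
PS = (0.641 − 0.283) / (1 − 0.283) = 0.358 / 0.717 ≈ 0.4993

PS ≈ 0.499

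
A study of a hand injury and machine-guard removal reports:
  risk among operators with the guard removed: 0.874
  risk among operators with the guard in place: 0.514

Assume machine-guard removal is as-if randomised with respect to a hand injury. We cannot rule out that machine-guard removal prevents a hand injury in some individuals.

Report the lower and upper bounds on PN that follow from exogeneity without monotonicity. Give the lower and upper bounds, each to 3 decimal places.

0.412 ≤ PN ≤ 0.556

Let p₁ = 0.874, p₀ = 0.514.
Under exogeneity alone the bounds on PN are max{0,(p₁−p₀)/p₁} ≤ PN ≤ min{1,(1−p₀)/p₁}.
  lower = (p₁ − p₀)/p₁ = 0.36 / 0.874 ≈ 0.4119
  upper = min{1, (1 − p₀)/p₁} = 0.486 / 0.874 ≈ 0.5561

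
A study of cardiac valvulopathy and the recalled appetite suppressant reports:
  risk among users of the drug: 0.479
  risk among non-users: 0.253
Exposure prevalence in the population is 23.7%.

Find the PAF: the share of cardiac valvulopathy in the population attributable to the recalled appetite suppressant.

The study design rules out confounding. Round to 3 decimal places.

Let p₁ = 0.479, p₀ = 0.253.
Overall risk P(Y=1) = π·p₁ + (1−π)·p₀ = 0.237×0.479 + 0.763×0.253 = 0.30656.
Under exogeneity, PAF = [P(Y=1) − p₀] / P(Y=1).
PAF = (0.30656 − 0.253) / 0.30656 ≈ 0.1747

PAF ≈ 0.175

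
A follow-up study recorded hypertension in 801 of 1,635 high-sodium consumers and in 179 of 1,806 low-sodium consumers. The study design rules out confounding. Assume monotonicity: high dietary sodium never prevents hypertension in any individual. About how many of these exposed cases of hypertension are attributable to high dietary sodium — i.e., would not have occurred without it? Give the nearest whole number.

about 639 cases

p₁ = P(outcome | exposed) = 801/1635 = 0.48991
p₀ = P(outcome | unexposed) = 179/1806 = 0.099114
PN = (p₁ − p₀)/p₁ = (0.48991 − 0.099114) / 0.48991 ≈ 0.79769.
Attributable cases ≈ PN × (exposed cases) = 0.79769 × 801 ≈ 638.95.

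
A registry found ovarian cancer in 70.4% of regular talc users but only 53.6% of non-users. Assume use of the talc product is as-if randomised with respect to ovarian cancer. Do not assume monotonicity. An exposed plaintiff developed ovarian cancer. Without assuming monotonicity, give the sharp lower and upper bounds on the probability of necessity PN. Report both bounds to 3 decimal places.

p₁ = 0.704, p₀ = 0.536.
Under exogeneity alone the bounds on PN are max{0,(p₁−p₀)/p₁} ≤ PN ≤ min{1,(1−p₀)/p₁}.
  lower = (p₁ − p₀)/p₁ = 0.168 / 0.704 ≈ 0.2386
  upper = min{1, (1 − p₀)/p₁} = 0.464 / 0.704 ≈ 0.6591

0.239 ≤ PN ≤ 0.659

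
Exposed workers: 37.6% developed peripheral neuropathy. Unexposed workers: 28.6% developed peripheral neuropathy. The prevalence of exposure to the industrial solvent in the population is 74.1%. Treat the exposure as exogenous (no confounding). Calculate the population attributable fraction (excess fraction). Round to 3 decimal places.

p₁ = 0.376, p₀ = 0.286.
Overall risk P(Y=1) = π·p₁ + (1−π)·p₀ = 0.741×0.376 + 0.259×0.286 = 0.35269.
Under exogeneity, PAF = [P(Y=1) − p₀] / P(Y=1).
PAF = (0.35269 − 0.286) / 0.35269 ≈ 0.1891

PAF ≈ 0.189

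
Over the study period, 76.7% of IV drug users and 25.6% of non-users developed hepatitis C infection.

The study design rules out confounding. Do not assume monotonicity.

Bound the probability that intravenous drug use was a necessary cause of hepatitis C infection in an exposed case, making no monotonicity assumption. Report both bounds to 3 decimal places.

0.666 ≤ PN ≤ 0.970

p₁ = 0.767, p₀ = 0.256.
Under exogeneity alone the bounds on PN are max{0,(p₁−p₀)/p₁} ≤ PN ≤ min{1,(1−p₀)/p₁}.
  lower = (p₁ − p₀)/p₁ = 0.511 / 0.767 ≈ 0.6662
  upper = min{1, (1 − p₀)/p₁} = 0.744 / 0.767 ≈ 0.9700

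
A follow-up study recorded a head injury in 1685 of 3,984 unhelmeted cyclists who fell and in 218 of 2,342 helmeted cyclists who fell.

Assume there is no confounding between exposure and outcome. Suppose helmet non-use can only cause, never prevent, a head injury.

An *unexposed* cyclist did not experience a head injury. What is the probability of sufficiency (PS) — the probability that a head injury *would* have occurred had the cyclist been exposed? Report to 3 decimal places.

p₁ = P(outcome | exposed) = 1685/3984 = 0.42294
p₀ = P(outcome | unexposed) = 218/2342 = 0.093083
Under exogeneity and monotonicity, PS = (p₁ − p₀) / (1 − p₀).
PS = (0.42294 − 0.093083) / (1 − 0.093083) = 0.32986 / 0.90692 ≈ 0.3637

PS ≈ 0.364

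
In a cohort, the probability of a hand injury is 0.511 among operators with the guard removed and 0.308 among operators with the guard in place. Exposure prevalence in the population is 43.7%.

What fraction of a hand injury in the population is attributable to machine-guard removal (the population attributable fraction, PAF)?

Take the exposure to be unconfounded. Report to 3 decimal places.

Let p₁ = 0.511, p₀ = 0.308.
Overall risk P(Y=1) = π·p₁ + (1−π)·p₀ = 0.437×0.511 + 0.563×0.308 = 0.39671.
Under exogeneity, PAF = [P(Y=1) − p₀] / P(Y=1).
PAF = (0.39671 − 0.308) / 0.39671 ≈ 0.2236

PAF ≈ 0.224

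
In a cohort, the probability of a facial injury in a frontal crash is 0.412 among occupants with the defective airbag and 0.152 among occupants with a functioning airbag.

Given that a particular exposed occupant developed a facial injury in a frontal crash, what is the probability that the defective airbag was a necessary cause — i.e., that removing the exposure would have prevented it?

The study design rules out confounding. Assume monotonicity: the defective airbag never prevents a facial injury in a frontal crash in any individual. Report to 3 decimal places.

Let p₁ = 0.412, p₀ = 0.152.
Under exogeneity and monotonicity, PN = (p₁ − p₀) / p₁.
PN = (0.412 − 0.152) / 0.412 = 0.26 / 0.412 ≈ 0.6311

PN ≈ 0.631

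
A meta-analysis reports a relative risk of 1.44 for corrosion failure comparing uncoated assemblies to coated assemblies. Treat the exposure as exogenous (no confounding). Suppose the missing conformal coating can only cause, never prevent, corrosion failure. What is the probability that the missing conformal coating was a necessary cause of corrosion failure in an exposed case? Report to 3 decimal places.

Under exogeneity and monotonicity, PN = (RR − 1) / RR = 1 − 1/RR.
PN = (1.44 − 1) / 1.44 = 0.44 / 1.44 ≈ 0.3056

PN ≈ 0.306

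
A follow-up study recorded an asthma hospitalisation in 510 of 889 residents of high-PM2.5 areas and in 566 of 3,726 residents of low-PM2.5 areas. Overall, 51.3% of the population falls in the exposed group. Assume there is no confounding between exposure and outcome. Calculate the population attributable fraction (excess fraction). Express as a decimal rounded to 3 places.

PAF ≈ 0.588

p₁ = P(outcome | exposed) = 510/889 = 0.57368
p₀ = P(outcome | unexposed) = 566/3726 = 0.15191
Overall risk P(Y=1) = π·p₁ + (1−π)·p₀ = 0.513×0.57368 + 0.487×0.15191 = 0.36827.
Under exogeneity, PAF = [P(Y=1) − p₀] / P(Y=1).
PAF = (0.36827 − 0.15191) / 0.36827 ≈ 0.5875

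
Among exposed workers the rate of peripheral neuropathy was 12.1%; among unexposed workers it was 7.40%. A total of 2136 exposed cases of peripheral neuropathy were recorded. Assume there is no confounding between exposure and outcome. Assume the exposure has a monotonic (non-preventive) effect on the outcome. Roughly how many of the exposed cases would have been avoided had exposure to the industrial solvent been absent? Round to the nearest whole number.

about 830 cases

p₁ = 0.121, p₀ = 0.074.
PN = (p₁ − p₀)/p₁ = (0.121 − 0.074) / 0.121 ≈ 0.38843.
Attributable cases ≈ PN × (exposed cases) = 0.38843 × 2136 ≈ 829.69.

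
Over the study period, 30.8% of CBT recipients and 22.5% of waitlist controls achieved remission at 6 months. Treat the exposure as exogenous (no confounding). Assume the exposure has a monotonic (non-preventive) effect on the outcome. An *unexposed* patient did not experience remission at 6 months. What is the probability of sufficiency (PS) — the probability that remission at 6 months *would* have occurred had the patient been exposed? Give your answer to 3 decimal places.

PS ≈ 0.107

p₁ = 0.308, p₀ = 0.225.
Under exogeneity and monotonicity, PS = (p₁ − p₀) / (1 − p₀).
PS = (0.308 − 0.225) / (1 − 0.225) = 0.083 / 0.775 ≈ 0.1071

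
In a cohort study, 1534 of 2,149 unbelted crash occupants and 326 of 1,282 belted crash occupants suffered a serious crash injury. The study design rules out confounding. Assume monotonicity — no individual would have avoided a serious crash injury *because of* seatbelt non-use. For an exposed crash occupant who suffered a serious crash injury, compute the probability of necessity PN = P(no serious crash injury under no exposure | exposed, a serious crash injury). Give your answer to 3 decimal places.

p₁ = P(outcome | exposed) = 1534/2149 = 0.71382
p₀ = P(outcome | unexposed) = 326/1282 = 0.25429
Under exogeneity and monotonicity, PN = (p₁ − p₀) / p₁.
PN = (0.71382 − 0.25429) / 0.71382 = 0.45953 / 0.71382 ≈ 0.6438

PN ≈ 0.644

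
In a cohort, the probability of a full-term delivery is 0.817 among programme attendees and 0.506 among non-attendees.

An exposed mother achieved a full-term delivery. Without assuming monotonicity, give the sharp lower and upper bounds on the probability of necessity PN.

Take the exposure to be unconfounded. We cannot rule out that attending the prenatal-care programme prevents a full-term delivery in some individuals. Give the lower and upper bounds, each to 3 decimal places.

0.381 ≤ PN ≤ 0.605

Let p₁ = 0.817, p₀ = 0.506.
Under exogeneity alone the bounds on PN are max{0,(p₁−p₀)/p₁} ≤ PN ≤ min{1,(1−p₀)/p₁}.
  lower = (p₁ − p₀)/p₁ = 0.311 / 0.817 ≈ 0.3807
  upper = min{1, (1 − p₀)/p₁} = 0.494 / 0.817 ≈ 0.6047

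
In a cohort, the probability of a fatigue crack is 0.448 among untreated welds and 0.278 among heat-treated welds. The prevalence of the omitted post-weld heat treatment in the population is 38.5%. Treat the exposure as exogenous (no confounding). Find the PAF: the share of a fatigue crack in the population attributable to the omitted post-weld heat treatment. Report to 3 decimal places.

Let p₁ = 0.448, p₀ = 0.278.
Overall risk P(Y=1) = π·p₁ + (1−π)·p₀ = 0.385×0.448 + 0.615×0.278 = 0.34345.
Under exogeneity, PAF = [P(Y=1) − p₀] / P(Y=1).
PAF = (0.34345 − 0.278) / 0.34345 ≈ 0.1906

PAF ≈ 0.191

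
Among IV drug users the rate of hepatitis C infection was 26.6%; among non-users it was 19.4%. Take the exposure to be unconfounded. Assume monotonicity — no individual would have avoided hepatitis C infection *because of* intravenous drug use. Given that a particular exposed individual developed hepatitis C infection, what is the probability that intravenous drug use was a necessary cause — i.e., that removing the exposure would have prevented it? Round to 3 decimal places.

p₁ = 0.266, p₀ = 0.194.
Under exogeneity and monotonicity, PN = (p₁ − p₀) / p₁.
PN = (0.266 − 0.194) / 0.266 = 0.072 / 0.266 ≈ 0.2707

PN ≈ 0.271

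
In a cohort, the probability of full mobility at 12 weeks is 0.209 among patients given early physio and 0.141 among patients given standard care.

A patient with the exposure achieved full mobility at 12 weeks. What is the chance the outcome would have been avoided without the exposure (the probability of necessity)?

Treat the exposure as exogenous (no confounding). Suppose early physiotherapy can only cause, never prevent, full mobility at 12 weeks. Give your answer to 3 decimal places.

PN ≈ 0.325

Let p₁ = 0.209, p₀ = 0.141.
Under exogeneity and monotonicity, PN = (p₁ − p₀) / p₁.
PN = (0.209 − 0.141) / 0.209 = 0.068 / 0.209 ≈ 0.3254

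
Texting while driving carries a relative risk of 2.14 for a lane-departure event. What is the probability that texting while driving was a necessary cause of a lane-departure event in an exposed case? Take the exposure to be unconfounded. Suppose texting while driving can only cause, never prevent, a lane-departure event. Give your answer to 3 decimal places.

PN ≈ 0.533

Under exogeneity and monotonicity, PN = (RR − 1) / RR = 1 − 1/RR.
PN = (2.14 − 1) / 2.14 = 1.14 / 2.14 ≈ 0.5327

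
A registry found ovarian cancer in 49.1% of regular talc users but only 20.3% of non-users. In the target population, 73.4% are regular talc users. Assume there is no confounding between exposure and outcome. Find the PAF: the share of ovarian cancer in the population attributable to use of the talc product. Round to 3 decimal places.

PAF ≈ 0.510

p₁ = 0.491, p₀ = 0.203.
Overall risk P(Y=1) = π·p₁ + (1−π)·p₀ = 0.734×0.491 + 0.266×0.203 = 0.41439.
Under exogeneity, PAF = [P(Y=1) − p₀] / P(Y=1).
PAF = (0.41439 − 0.203) / 0.41439 ≈ 0.5101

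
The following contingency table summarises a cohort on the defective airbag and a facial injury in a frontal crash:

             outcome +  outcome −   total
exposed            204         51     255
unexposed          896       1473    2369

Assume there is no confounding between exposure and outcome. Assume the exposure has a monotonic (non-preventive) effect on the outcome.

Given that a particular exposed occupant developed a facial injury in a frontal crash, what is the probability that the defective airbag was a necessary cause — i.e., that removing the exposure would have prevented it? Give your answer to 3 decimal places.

p₁ = P(outcome | exposed) = 204/255 = 0.8
p₀ = P(outcome | unexposed) = 896/2369 = 0.37822
Under exogeneity and monotonicity, PN = (p₁ − p₀)/p₁.
PN = (0.8 − 0.37822) / 0.8 ≈ 0.5272

PN ≈ 0.527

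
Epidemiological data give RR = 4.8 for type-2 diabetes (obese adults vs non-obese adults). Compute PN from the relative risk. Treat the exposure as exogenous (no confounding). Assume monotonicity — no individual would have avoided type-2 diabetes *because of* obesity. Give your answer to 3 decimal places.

Under exogeneity and monotonicity, PN = (RR − 1) / RR = 1 − 1/RR.
PN = (4.8 − 1) / 4.8 = 3.8 / 4.8 ≈ 0.7917

PN ≈ 0.792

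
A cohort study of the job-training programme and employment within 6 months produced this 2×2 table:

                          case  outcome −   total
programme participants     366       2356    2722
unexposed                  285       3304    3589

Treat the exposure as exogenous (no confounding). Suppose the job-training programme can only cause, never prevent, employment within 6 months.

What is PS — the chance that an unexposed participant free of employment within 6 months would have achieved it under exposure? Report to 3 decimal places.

p₁ = P(outcome | exposed) = 366/2722 = 0.13446
p₀ = P(outcome | unexposed) = 285/3589 = 0.079409
Under exogeneity and monotonicity, PS = (p₁ − p₀)/(1 − p₀).
PS = (0.13446 − 0.079409) / 0.92059 ≈ 0.0598

PS ≈ 0.060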